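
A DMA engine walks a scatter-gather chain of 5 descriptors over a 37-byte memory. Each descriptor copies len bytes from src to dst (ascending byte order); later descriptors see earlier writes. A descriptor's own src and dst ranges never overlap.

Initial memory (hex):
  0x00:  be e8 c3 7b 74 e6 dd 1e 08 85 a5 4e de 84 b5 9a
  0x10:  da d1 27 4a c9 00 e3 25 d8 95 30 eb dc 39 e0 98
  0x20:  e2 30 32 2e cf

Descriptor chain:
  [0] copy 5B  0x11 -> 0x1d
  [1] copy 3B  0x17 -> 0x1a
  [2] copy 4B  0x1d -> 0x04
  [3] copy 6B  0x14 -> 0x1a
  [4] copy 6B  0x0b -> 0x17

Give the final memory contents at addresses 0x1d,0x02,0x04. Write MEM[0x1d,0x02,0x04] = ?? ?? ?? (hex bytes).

#0 dst[0x1d+5] := {0xd1,0x27,0x4a,0xc9,0x00}
#1 dst[0x1a+3] := {0x25,0xd8,0x95}
#2 dst[0x04+4] := {0xd1,0x27,0x4a,0xc9}
#3 dst[0x1a+6] := {0xc9,0x00,0xe3,0x25,0xd8,0x95}
#4 dst[0x17+6] := {0x4e,0xde,0x84,0xb5,0x9a,0xda}
query mem[0x1d]=0x25, mem[0x02]=0xc3, mem[0x04]=0xd1

MEM[0x1d,0x02,0x04] = 25 c3 d1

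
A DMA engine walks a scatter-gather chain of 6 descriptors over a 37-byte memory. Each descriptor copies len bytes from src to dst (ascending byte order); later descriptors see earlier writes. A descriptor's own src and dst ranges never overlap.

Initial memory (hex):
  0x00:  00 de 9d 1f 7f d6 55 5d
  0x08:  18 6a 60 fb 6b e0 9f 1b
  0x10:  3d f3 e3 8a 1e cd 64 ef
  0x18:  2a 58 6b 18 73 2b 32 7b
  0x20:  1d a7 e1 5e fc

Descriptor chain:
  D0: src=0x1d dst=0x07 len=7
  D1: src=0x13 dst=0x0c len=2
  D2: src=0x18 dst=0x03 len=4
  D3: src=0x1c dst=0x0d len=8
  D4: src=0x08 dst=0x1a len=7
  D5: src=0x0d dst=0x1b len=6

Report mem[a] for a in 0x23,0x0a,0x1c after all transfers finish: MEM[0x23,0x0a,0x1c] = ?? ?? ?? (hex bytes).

[0] 0x1d->0x07 len=7 : 2b 32 7b 1d a7 e1 5e
[1] 0x13->0x0c len=2 : 8a 1e
[2] 0x18->0x03 len=4 : 2a 58 6b 18
[3] 0x1c->0x0d len=8 : 73 2b 32 7b 1d a7 e1 5e
[4] 0x08->0x1a len=7 : 32 7b 1d a7 8a 73 2b
[5] 0x0d->0x1b len=6 : 73 2b 32 7b 1d a7
query mem[0x23]=0x5e, mem[0x0a]=0x1d, mem[0x1c]=0x2b

MEM[0x23,0x0a,0x1c] = 5e 1d 2b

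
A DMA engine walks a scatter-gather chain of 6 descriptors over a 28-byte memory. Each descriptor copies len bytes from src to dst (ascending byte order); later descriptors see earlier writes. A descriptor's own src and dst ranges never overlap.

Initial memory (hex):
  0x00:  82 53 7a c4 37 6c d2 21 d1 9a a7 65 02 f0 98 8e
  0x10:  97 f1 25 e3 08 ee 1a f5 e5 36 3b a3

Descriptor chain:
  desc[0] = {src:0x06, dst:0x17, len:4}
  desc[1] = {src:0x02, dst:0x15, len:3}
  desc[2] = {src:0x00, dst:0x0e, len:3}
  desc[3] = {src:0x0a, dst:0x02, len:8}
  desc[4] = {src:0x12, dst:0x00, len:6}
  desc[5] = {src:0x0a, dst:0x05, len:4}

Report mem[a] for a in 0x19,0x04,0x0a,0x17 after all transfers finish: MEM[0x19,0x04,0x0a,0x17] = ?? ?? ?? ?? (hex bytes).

#0 dst[0x17+4] := {0xd2,0x21,0xd1,0x9a}
#1 dst[0x15+3] := {0x7a,0xc4,0x37}
#2 dst[0x0e+3] := {0x82,0x53,0x7a}
#3 dst[0x02+8] := {0xa7,0x65,0x02,0xf0,0x82,0x53,0x7a,0xf1}
#4 dst[0x00+6] := {0x25,0xe3,0x08,0x7a,0xc4,0x37}
#5 dst[0x05+4] := {0xa7,0x65,0x02,0xf0}
query mem[0x19]=0xd1, mem[0x04]=0xc4, mem[0x0a]=0xa7, mem[0x17]=0x37

MEM[0x19,0x04,0x0a,0x17] = d1 c4 a7 37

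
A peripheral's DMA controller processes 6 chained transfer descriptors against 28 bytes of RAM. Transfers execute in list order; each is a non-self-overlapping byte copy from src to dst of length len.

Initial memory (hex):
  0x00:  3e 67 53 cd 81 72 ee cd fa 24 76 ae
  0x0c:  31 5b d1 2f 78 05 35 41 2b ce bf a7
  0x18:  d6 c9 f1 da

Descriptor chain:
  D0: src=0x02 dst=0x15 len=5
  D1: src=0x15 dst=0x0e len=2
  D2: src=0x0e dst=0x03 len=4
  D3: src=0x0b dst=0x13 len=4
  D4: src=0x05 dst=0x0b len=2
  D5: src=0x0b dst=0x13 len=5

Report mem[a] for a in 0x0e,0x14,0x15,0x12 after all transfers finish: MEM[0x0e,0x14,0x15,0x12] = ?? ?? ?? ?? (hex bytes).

  after D0: wrote 5B at 0x15 = 53cd8172ee
  after D1: wrote 2B at 0x0e = 53cd
  after D2: wrote 4B at 0x03 = 53cd7805
  after D3: wrote 4B at 0x13 = ae315b53
  after D4: wrote 2B at 0x0b = 7805
  after D5: wrote 5B at 0x13 = 78055b53cd
query mem[0x0e]=0x53, mem[0x14]=0x05, mem[0x15]=0x5b, mem[0x12]=0x35

MEM[0x0e,0x14,0x15,0x12] = 53 05 5b 35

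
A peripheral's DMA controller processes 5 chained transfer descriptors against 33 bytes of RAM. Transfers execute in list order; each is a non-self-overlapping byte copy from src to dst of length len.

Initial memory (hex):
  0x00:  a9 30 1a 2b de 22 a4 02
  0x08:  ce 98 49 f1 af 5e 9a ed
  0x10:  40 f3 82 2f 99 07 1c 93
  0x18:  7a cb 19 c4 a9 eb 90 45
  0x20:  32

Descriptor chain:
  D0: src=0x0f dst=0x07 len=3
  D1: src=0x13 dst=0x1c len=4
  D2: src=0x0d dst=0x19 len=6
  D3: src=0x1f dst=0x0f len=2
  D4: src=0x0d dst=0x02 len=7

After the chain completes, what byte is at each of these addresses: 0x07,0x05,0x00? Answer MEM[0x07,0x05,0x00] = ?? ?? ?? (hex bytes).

MEM[0x07,0x05,0x00] = 82 32 a9

[0] 0x0f->0x07 len=3 : ed 40 f3
[1] 0x13->0x1c len=4 : 2f 99 07 1c
[2] 0x0d->0x19 len=6 : 5e 9a ed 40 f3 82
[3] 0x1f->0x0f len=2 : 1c 32
[4] 0x0d->0x02 len=7 : 5e 9a 1c 32 f3 82 2f
query mem[0x07]=0x82, mem[0x05]=0x32, mem[0x00]=0xa9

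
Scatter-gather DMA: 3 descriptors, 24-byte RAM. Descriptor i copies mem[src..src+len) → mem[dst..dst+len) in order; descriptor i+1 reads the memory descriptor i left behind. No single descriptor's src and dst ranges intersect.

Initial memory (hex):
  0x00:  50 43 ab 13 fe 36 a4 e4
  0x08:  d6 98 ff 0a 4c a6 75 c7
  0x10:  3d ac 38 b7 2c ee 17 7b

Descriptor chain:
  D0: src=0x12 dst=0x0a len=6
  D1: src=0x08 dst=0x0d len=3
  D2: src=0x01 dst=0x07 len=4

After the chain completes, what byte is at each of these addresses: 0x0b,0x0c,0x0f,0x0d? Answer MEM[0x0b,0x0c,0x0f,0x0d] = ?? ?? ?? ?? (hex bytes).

[0] 0x12->0x0a len=6 : 38 b7 2c ee 17 7b
[1] 0x08->0x0d len=3 : d6 98 38
[2] 0x01->0x07 len=4 : 43 ab 13 fe
query mem[0x0b]=0xb7, mem[0x0c]=0x2c, mem[0x0f]=0x38, mem[0x0d]=0xd6

MEM[0x0b,0x0c,0x0f,0x0d] = b7 2c 38 d6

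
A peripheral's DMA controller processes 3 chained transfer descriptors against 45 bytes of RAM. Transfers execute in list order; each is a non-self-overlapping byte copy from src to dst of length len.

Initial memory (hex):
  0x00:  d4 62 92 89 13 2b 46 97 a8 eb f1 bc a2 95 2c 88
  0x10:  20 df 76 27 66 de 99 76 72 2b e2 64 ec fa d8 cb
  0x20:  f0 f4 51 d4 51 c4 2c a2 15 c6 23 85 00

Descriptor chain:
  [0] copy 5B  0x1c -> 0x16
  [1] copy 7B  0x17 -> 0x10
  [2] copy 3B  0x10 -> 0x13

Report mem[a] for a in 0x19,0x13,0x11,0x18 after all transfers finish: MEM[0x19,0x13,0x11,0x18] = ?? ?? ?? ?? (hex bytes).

#0 dst[0x16+5] := {0xec,0xfa,0xd8,0xcb,0xf0}
#1 dst[0x10+7] := {0xfa,0xd8,0xcb,0xf0,0x64,0xec,0xfa}
#2 dst[0x13+3] := {0xfa,0xd8,0xcb}
query mem[0x19]=0xcb, mem[0x13]=0xfa, mem[0x11]=0xd8, mem[0x18]=0xd8

MEM[0x19,0x13,0x11,0x18] = cb fa d8 d8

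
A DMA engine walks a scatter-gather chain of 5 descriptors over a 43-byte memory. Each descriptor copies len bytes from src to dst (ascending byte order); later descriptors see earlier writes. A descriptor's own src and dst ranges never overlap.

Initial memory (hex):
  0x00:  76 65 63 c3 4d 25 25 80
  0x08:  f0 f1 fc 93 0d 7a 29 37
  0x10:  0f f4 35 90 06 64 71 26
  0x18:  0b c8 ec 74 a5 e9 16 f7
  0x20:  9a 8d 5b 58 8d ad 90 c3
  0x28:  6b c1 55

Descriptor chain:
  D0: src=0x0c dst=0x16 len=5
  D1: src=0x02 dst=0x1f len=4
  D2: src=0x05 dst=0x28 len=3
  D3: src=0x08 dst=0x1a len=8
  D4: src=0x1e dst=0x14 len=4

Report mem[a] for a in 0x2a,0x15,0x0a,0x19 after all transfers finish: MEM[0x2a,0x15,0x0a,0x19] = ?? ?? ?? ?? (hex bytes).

MEM[0x2a,0x15,0x0a,0x19] = 80 7a fc 37

  after D0: wrote 5B at 0x16 = 0d7a29370f
  after D1: wrote 4B at 0x1f = 63c34d25
  after D2: wrote 3B at 0x28 = 252580
  after D3: wrote 8B at 0x1a = f0f1fc930d7a2937
  after D4: wrote 4B at 0x14 = 0d7a2937
query mem[0x2a]=0x80, mem[0x15]=0x7a, mem[0x0a]=0xfc, mem[0x19]=0x37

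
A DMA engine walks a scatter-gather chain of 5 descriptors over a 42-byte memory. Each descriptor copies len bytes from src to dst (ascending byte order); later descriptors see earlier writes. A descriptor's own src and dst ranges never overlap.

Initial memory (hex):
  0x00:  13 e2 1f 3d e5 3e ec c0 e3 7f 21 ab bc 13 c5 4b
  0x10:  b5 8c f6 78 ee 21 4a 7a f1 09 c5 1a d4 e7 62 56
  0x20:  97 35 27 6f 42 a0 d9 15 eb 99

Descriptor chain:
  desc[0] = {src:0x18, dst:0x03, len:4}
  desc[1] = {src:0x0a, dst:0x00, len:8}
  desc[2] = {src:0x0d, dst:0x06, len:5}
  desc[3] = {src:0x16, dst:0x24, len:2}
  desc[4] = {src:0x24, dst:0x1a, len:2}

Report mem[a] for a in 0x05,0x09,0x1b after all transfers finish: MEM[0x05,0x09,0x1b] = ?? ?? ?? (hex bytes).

D0: mem[0x03..0x06] <- [f1 09 c5 1a]
D1: mem[0x00..0x07] <- [21 ab bc 13 c5 4b b5 8c]
D2: mem[0x06..0x0a] <- [13 c5 4b b5 8c]
D3: mem[0x24..0x25] <- [4a 7a]
D4: mem[0x1a..0x1b] <- [4a 7a]
query mem[0x05]=0x4b, mem[0x09]=0xb5, mem[0x1b]=0x7a

MEM[0x05,0x09,0x1b] = 4b b5 7a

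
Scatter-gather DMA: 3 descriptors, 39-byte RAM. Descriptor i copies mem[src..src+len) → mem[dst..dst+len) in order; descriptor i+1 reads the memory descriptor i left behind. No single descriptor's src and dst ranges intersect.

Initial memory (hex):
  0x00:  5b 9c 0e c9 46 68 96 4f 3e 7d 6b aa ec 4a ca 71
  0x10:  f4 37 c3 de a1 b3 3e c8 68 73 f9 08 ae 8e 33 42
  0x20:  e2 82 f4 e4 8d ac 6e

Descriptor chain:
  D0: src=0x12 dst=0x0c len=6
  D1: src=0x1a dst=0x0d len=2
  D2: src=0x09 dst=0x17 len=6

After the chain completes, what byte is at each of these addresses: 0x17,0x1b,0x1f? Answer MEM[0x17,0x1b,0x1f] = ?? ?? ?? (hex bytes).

#0 dst[0x0c+6] := {0xc3,0xde,0xa1,0xb3,0x3e,0xc8}
#1 dst[0x0d+2] := {0xf9,0x08}
#2 dst[0x17+6] := {0x7d,0x6b,0xaa,0xc3,0xf9,0x08}
query mem[0x17]=0x7d, mem[0x1b]=0xf9, mem[0x1f]=0x42

MEM[0x17,0x1b,0x1f] = 7d f9 42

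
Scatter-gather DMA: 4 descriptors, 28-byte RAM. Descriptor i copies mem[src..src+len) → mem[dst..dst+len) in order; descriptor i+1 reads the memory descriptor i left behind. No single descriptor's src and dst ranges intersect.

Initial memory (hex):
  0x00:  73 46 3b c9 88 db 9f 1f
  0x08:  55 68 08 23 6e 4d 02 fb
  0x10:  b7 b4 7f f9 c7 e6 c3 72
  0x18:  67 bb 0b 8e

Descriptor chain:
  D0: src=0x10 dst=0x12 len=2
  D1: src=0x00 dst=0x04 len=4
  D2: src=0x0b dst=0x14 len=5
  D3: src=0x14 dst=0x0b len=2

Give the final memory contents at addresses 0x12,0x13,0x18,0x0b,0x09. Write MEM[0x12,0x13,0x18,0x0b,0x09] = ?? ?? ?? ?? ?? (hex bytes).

MEM[0x12,0x13,0x18,0x0b,0x09] = b7 b4 fb 23 68

[0] 0x10->0x12 len=2 : b7 b4
[1] 0x00->0x04 len=4 : 73 46 3b c9
[2] 0x0b->0x14 len=5 : 23 6e 4d 02 fb
[3] 0x14->0x0b len=2 : 23 6e
query mem[0x12]=0xb7, mem[0x13]=0xb4, mem[0x18]=0xfb, mem[0x0b]=0x23, mem[0x09]=0x68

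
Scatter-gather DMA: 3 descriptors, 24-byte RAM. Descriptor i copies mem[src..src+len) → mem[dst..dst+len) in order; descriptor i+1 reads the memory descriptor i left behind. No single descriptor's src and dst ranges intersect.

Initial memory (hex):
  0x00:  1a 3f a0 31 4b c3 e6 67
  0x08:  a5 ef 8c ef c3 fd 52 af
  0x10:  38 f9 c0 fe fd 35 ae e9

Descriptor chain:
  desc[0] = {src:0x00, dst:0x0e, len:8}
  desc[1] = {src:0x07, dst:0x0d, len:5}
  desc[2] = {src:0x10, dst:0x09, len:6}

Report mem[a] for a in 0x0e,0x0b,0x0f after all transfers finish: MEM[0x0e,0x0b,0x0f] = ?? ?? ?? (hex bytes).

#0 dst[0x0e+8] := {0x1a,0x3f,0xa0,0x31,0x4b,0xc3,0xe6,0x67}
#1 dst[0x0d+5] := {0x67,0xa5,0xef,0x8c,0xef}
#2 dst[0x09+6] := {0x8c,0xef,0x4b,0xc3,0xe6,0x67}
query mem[0x0e]=0x67, mem[0x0b]=0x4b, mem[0x0f]=0xef

MEM[0x0e,0x0b,0x0f] = 67 4b ef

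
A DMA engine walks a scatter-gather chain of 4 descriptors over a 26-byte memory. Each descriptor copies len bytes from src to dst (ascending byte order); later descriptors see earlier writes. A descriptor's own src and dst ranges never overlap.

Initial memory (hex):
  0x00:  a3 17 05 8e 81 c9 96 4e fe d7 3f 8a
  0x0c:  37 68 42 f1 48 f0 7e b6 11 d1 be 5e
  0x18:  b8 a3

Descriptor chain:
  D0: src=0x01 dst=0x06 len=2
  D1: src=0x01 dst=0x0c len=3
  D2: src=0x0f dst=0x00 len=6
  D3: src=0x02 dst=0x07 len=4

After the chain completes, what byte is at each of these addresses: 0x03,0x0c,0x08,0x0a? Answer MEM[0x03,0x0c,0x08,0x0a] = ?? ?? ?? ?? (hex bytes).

MEM[0x03,0x0c,0x08,0x0a] = 7e 17 7e 11

#0 dst[0x06+2] := {0x17,0x05}
#1 dst[0x0c+3] := {0x17,0x05,0x8e}
#2 dst[0x00+6] := {0xf1,0x48,0xf0,0x7e,0xb6,0x11}
#3 dst[0x07+4] := {0xf0,0x7e,0xb6,0x11}
query mem[0x03]=0x7e, mem[0x0c]=0x17, mem[0x08]=0x7e, mem[0x0a]=0x11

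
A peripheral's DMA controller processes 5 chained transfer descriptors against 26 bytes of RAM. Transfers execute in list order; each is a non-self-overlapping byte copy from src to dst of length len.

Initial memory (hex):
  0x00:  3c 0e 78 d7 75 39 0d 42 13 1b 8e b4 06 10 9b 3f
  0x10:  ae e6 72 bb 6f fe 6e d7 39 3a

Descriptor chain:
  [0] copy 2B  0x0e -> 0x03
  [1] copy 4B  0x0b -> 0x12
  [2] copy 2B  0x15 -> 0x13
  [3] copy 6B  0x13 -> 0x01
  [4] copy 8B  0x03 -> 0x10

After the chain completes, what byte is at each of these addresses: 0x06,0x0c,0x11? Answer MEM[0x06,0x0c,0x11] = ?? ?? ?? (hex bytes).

D0: mem[0x03..0x04] <- [9b 3f]
D1: mem[0x12..0x15] <- [b4 06 10 9b]
D2: mem[0x13..0x14] <- [9b 6e]
D3: mem[0x01..0x06] <- [9b 6e 9b 6e d7 39]
D4: mem[0x10..0x17] <- [9b 6e d7 39 42 13 1b 8e]
query mem[0x06]=0x39, mem[0x0c]=0x06, mem[0x11]=0x6e

MEM[0x06,0x0c,0x11] = 39 06 6e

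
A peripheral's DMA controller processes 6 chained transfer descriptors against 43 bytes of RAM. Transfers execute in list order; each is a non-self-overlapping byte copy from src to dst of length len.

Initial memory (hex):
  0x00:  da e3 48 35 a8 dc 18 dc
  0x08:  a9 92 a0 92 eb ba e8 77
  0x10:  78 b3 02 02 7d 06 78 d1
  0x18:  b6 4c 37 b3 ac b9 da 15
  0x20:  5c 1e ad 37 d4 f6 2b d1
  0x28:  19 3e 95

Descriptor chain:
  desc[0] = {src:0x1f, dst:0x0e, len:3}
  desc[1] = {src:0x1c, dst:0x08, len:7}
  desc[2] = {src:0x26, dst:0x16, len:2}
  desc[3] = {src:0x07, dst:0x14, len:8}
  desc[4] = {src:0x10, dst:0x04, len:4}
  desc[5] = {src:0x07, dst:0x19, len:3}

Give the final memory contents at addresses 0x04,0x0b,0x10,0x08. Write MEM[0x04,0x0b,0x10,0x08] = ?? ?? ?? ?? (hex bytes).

MEM[0x04,0x0b,0x10,0x08] = 1e 15 1e ac

#0 dst[0x0e+3] := {0x15,0x5c,0x1e}
#1 dst[0x08+7] := {0xac,0xb9,0xda,0x15,0x5c,0x1e,0xad}
#2 dst[0x16+2] := {0x2b,0xd1}
#3 dst[0x14+8] := {0xdc,0xac,0xb9,0xda,0x15,0x5c,0x1e,0xad}
#4 dst[0x04+4] := {0x1e,0xb3,0x02,0x02}
#5 dst[0x19+3] := {0x02,0xac,0xb9}
query mem[0x04]=0x1e, mem[0x0b]=0x15, mem[0x10]=0x1e, mem[0x08]=0xac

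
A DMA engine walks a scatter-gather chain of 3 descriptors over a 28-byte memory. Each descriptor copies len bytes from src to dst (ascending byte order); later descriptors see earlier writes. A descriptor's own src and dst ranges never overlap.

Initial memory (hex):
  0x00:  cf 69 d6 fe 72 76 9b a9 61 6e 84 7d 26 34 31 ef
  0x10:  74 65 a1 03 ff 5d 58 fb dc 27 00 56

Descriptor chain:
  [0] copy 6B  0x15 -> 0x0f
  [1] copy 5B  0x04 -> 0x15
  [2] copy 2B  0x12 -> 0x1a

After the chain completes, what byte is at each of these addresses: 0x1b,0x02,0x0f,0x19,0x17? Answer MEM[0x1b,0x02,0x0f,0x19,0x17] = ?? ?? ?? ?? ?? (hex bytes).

[0] 0x15->0x0f len=6 : 5d 58 fb dc 27 00
[1] 0x04->0x15 len=5 : 72 76 9b a9 61
[2] 0x12->0x1a len=2 : dc 27
query mem[0x1b]=0x27, mem[0x02]=0xd6, mem[0x0f]=0x5d, mem[0x19]=0x61, mem[0x17]=0x9b

MEM[0x1b,0x02,0x0f,0x19,0x17] = 27 d6 5d 61 9b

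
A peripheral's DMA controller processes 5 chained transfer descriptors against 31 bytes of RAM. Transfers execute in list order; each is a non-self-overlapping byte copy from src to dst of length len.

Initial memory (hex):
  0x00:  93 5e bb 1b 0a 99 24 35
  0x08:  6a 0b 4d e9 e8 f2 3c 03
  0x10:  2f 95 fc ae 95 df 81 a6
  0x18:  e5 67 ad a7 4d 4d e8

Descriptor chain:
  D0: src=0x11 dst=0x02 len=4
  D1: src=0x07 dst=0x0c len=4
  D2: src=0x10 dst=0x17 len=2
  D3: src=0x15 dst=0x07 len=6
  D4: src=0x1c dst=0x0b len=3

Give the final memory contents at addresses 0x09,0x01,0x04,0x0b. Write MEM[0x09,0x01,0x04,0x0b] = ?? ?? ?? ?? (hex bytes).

MEM[0x09,0x01,0x04,0x0b] = 2f 5e ae 4d

D0: mem[0x02..0x05] <- [95 fc ae 95]
D1: mem[0x0c..0x0f] <- [35 6a 0b 4d]
D2: mem[0x17..0x18] <- [2f 95]
D3: mem[0x07..0x0c] <- [df 81 2f 95 67 ad]
D4: mem[0x0b..0x0d] <- [4d 4d e8]
query mem[0x09]=0x2f, mem[0x01]=0x5e, mem[0x04]=0xae, mem[0x0b]=0x4d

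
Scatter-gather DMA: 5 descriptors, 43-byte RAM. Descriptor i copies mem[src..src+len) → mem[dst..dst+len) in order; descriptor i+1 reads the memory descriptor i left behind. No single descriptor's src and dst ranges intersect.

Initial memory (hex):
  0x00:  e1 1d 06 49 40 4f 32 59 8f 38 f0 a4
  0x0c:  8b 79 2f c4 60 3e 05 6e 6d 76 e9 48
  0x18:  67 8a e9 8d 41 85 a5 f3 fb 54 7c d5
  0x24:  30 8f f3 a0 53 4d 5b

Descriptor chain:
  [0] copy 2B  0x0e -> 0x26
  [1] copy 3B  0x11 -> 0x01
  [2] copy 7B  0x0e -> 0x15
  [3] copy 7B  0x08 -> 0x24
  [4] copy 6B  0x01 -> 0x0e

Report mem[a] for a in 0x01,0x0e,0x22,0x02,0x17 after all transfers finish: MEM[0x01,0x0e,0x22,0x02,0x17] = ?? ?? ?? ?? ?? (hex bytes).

MEM[0x01,0x0e,0x22,0x02,0x17] = 3e 3e 7c 05 60

  after D0: wrote 2B at 0x26 = 2fc4
  after D1: wrote 3B at 0x01 = 3e056e
  after D2: wrote 7B at 0x15 = 2fc4603e056e6d
  after D3: wrote 7B at 0x24 = 8f38f0a48b792f
  after D4: wrote 6B at 0x0e = 3e056e404f32
query mem[0x01]=0x3e, mem[0x0e]=0x3e, mem[0x22]=0x7c, mem[0x02]=0x05, mem[0x17]=0x60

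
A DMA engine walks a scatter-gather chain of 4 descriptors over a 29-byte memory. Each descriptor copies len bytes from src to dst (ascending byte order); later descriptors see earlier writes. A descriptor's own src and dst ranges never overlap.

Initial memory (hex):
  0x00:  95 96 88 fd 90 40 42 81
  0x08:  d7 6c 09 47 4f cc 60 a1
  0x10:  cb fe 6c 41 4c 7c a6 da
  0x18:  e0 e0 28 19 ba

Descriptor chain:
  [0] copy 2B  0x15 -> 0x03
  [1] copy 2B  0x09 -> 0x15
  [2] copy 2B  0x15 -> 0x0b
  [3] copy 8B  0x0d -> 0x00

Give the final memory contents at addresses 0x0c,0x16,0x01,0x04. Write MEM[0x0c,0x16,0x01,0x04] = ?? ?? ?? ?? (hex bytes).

  after D0: wrote 2B at 0x03 = 7ca6
  after D1: wrote 2B at 0x15 = 6c09
  after D2: wrote 2B at 0x0b = 6c09
  after D3: wrote 8B at 0x00 = cc60a1cbfe6c414c
query mem[0x0c]=0x09, mem[0x16]=0x09, mem[0x01]=0x60, mem[0x04]=0xfe

MEM[0x0c,0x16,0x01,0x04] = 09 09 60 fe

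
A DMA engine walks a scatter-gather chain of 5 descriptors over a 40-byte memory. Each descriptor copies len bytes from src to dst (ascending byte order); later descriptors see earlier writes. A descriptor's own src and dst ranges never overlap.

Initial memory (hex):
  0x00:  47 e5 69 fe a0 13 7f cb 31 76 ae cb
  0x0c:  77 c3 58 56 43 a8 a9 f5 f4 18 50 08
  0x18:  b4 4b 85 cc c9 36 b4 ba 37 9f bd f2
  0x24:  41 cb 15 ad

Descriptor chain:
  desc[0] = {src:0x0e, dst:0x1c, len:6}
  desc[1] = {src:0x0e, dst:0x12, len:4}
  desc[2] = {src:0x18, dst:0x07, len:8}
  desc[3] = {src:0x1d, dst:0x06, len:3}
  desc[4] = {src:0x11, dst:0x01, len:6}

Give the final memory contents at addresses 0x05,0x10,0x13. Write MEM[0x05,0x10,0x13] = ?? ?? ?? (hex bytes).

MEM[0x05,0x10,0x13] = a8 43 56

[0] 0x0e->0x1c len=6 : 58 56 43 a8 a9 f5
[1] 0x0e->0x12 len=4 : 58 56 43 a8
[2] 0x18->0x07 len=8 : b4 4b 85 cc 58 56 43 a8
[3] 0x1d->0x06 len=3 : 56 43 a8
[4] 0x11->0x01 len=6 : a8 58 56 43 a8 50
query mem[0x05]=0xa8, mem[0x10]=0x43, mem[0x13]=0x56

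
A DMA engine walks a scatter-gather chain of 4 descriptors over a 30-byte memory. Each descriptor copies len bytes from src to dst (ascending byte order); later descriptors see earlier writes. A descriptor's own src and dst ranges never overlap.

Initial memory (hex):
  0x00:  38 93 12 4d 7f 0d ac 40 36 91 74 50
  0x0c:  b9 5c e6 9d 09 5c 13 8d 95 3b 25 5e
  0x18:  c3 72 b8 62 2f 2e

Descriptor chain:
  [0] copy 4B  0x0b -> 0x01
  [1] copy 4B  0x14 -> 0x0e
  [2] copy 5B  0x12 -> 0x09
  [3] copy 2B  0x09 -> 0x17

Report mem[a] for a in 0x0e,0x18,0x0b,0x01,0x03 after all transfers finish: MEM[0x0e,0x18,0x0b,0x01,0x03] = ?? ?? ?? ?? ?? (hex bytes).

#0 dst[0x01+4] := {0x50,0xb9,0x5c,0xe6}
#1 dst[0x0e+4] := {0x95,0x3b,0x25,0x5e}
#2 dst[0x09+5] := {0x13,0x8d,0x95,0x3b,0x25}
#3 dst[0x17+2] := {0x13,0x8d}
query mem[0x0e]=0x95, mem[0x18]=0x8d, mem[0x0b]=0x95, mem[0x01]=0x50, mem[0x03]=0x5c

MEM[0x0e,0x18,0x0b,0x01,0x03] = 95 8d 95 50 5c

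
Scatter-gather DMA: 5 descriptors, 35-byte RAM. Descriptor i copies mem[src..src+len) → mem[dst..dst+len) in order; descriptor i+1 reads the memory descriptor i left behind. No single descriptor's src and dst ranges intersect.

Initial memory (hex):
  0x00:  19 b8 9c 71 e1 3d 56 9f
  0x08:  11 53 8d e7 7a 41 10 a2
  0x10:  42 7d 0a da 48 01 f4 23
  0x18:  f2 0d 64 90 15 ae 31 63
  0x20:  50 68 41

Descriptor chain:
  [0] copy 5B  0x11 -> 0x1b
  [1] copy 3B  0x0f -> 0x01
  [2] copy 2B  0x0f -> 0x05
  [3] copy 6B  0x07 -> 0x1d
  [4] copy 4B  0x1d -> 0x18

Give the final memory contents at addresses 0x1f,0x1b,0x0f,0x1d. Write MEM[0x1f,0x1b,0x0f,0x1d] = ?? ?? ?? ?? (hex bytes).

MEM[0x1f,0x1b,0x0f,0x1d] = 53 8d a2 9f

  after D0: wrote 5B at 0x1b = 7d0ada4801
  after D1: wrote 3B at 0x01 = a2427d
  after D2: wrote 2B at 0x05 = a242
  after D3: wrote 6B at 0x1d = 9f11538de77a
  after D4: wrote 4B at 0x18 = 9f11538d
query mem[0x1f]=0x53, mem[0x1b]=0x8d, mem[0x0f]=0xa2, mem[0x1d]=0x9f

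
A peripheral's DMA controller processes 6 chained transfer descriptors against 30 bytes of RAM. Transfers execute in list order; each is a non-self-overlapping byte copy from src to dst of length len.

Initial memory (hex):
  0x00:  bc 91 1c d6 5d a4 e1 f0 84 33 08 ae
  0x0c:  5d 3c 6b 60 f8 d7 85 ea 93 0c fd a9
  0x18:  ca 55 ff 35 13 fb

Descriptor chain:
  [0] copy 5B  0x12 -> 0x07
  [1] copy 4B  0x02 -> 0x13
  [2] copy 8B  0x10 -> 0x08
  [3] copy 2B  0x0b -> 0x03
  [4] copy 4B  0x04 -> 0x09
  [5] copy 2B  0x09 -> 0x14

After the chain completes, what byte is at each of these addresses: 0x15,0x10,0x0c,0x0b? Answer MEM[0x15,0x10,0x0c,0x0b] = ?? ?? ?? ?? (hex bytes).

MEM[0x15,0x10,0x0c,0x0b] = a4 f8 85 e1

  after D0: wrote 5B at 0x07 = 85ea930cfd
  after D1: wrote 4B at 0x13 = 1cd65da4
  after D2: wrote 8B at 0x08 = f8d7851cd65da4a9
  after D3: wrote 2B at 0x03 = 1cd6
  after D4: wrote 4B at 0x09 = d6a4e185
  after D5: wrote 2B at 0x14 = d6a4
query mem[0x15]=0xa4, mem[0x10]=0xf8, mem[0x0c]=0x85, mem[0x0b]=0xe1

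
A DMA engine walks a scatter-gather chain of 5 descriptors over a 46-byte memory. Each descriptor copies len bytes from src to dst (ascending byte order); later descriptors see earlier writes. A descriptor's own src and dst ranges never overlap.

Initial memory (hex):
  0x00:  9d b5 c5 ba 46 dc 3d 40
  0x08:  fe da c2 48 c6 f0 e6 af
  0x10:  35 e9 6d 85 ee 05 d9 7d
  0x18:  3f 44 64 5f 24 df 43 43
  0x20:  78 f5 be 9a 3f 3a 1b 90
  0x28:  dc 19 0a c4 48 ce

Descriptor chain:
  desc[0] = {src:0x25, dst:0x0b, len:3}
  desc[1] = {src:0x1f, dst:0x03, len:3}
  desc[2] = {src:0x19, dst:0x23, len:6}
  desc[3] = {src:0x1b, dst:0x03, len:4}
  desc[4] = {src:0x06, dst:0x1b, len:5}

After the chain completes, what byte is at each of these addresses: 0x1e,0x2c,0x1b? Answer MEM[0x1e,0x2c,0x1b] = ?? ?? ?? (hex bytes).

MEM[0x1e,0x2c,0x1b] = da 48 43

[0] 0x25->0x0b len=3 : 3a 1b 90
[1] 0x1f->0x03 len=3 : 43 78 f5
[2] 0x19->0x23 len=6 : 44 64 5f 24 df 43
[3] 0x1b->0x03 len=4 : 5f 24 df 43
[4] 0x06->0x1b len=5 : 43 40 fe da c2
query mem[0x1e]=0xda, mem[0x2c]=0x48, mem[0x1b]=0x43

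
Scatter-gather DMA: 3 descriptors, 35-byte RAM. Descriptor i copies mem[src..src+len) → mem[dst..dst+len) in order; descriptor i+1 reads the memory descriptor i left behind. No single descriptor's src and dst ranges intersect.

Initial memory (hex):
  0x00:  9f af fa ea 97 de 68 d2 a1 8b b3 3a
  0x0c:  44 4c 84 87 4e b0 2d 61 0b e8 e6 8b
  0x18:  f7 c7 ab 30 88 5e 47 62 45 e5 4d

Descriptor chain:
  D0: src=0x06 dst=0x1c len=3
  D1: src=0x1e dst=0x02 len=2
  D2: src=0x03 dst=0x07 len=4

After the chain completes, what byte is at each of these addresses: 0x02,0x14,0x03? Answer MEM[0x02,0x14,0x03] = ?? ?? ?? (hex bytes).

  after D0: wrote 3B at 0x1c = 68d2a1
  after D1: wrote 2B at 0x02 = a162
  after D2: wrote 4B at 0x07 = 6297de68
query mem[0x02]=0xa1, mem[0x14]=0x0b, mem[0x03]=0x62

MEM[0x02,0x14,0x03] = a1 0b 62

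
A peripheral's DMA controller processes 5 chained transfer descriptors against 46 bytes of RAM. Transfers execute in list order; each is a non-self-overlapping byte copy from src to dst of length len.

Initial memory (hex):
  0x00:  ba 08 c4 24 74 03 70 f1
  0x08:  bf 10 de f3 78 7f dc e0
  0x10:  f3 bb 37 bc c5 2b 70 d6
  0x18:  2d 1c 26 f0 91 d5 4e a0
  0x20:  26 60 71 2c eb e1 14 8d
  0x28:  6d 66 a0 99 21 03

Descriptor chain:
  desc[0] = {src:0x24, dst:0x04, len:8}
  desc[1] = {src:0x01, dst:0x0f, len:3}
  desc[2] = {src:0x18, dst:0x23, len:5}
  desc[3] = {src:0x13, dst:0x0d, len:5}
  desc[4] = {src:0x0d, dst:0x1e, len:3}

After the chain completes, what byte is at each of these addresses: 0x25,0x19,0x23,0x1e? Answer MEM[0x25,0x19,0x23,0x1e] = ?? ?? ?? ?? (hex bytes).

MEM[0x25,0x19,0x23,0x1e] = 26 1c 2d bc

D0: mem[0x04..0x0b] <- [eb e1 14 8d 6d 66 a0 99]
D1: mem[0x0f..0x11] <- [08 c4 24]
D2: mem[0x23..0x27] <- [2d 1c 26 f0 91]
D3: mem[0x0d..0x11] <- [bc c5 2b 70 d6]
D4: mem[0x1e..0x20] <- [bc c5 2b]
query mem[0x25]=0x26, mem[0x19]=0x1c, mem[0x23]=0x2d, mem[0x1e]=0xbc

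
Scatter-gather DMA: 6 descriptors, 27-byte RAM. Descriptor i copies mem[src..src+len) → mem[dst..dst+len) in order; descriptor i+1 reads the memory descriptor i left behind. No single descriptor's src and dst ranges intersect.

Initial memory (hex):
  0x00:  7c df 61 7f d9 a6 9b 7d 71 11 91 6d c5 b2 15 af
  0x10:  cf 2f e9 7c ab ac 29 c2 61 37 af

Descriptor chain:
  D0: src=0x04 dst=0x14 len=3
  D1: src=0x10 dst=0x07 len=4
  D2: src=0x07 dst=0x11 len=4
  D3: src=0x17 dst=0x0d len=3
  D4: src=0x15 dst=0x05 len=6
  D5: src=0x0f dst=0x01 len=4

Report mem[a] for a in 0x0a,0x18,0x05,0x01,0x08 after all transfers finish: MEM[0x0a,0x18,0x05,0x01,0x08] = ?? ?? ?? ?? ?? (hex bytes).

MEM[0x0a,0x18,0x05,0x01,0x08] = af 61 a6 37 61

[0] 0x04->0x14 len=3 : d9 a6 9b
[1] 0x10->0x07 len=4 : cf 2f e9 7c
[2] 0x07->0x11 len=4 : cf 2f e9 7c
[3] 0x17->0x0d len=3 : c2 61 37
[4] 0x15->0x05 len=6 : a6 9b c2 61 37 af
[5] 0x0f->0x01 len=4 : 37 cf cf 2f
query mem[0x0a]=0xaf, mem[0x18]=0x61, mem[0x05]=0xa6, mem[0x01]=0x37, mem[0x08]=0x61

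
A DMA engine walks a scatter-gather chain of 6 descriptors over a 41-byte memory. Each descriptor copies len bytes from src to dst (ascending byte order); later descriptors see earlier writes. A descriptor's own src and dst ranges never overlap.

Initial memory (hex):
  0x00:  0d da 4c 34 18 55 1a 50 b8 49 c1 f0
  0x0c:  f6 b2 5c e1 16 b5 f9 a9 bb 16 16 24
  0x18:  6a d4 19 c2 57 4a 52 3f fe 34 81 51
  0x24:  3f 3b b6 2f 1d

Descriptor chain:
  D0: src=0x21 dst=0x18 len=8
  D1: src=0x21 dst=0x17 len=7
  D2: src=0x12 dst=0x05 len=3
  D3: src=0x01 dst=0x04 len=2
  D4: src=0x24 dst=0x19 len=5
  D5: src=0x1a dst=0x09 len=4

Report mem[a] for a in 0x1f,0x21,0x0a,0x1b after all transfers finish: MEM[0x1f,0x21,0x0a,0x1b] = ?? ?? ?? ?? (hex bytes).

  after D0: wrote 8B at 0x18 = 3481513f3bb62f1d
  after D1: wrote 7B at 0x17 = 3481513f3bb62f
  after D2: wrote 3B at 0x05 = f9a9bb
  after D3: wrote 2B at 0x04 = da4c
  after D4: wrote 5B at 0x19 = 3f3bb62f1d
  after D5: wrote 4B at 0x09 = 3bb62f1d
query mem[0x1f]=0x1d, mem[0x21]=0x34, mem[0x0a]=0xb6, mem[0x1b]=0xb6

MEM[0x1f,0x21,0x0a,0x1b] = 1d 34 b6 b6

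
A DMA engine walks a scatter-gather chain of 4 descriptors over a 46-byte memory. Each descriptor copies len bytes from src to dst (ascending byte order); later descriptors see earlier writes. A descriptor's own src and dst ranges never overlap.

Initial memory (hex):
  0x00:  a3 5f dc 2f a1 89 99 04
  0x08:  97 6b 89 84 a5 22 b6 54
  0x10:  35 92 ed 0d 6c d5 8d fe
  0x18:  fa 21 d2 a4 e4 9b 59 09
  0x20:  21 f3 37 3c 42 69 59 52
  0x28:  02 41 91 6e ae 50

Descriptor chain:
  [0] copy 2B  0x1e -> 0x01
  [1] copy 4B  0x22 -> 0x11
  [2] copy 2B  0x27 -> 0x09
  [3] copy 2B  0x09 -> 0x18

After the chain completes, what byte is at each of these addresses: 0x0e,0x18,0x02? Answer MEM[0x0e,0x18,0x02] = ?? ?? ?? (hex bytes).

MEM[0x0e,0x18,0x02] = b6 52 09

  after D0: wrote 2B at 0x01 = 5909
  after D1: wrote 4B at 0x11 = 373c4269
  after D2: wrote 2B at 0x09 = 5202
  after D3: wrote 2B at 0x18 = 5202
query mem[0x0e]=0xb6, mem[0x18]=0x52, mem[0x02]=0x09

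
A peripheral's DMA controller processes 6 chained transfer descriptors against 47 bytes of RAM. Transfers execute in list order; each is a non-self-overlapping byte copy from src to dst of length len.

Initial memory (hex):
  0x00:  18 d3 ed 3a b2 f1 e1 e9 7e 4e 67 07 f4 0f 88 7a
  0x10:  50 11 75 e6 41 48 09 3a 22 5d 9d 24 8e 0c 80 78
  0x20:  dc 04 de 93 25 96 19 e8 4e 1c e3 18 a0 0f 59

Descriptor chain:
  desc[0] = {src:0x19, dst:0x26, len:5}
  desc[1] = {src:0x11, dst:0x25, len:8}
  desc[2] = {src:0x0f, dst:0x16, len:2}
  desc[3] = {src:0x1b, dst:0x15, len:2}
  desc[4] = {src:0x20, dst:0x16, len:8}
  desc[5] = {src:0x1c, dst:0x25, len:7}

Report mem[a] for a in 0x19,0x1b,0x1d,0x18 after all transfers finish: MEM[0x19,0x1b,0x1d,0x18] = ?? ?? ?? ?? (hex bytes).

[0] 0x19->0x26 len=5 : 5d 9d 24 8e 0c
[1] 0x11->0x25 len=8 : 11 75 e6 41 48 09 3a 22
[2] 0x0f->0x16 len=2 : 7a 50
[3] 0x1b->0x15 len=2 : 24 8e
[4] 0x20->0x16 len=8 : dc 04 de 93 25 11 75 e6
[5] 0x1c->0x25 len=7 : 75 e6 80 78 dc 04 de
query mem[0x19]=0x93, mem[0x1b]=0x11, mem[0x1d]=0xe6, mem[0x18]=0xde

MEM[0x19,0x1b,0x1d,0x18] = 93 11 e6 de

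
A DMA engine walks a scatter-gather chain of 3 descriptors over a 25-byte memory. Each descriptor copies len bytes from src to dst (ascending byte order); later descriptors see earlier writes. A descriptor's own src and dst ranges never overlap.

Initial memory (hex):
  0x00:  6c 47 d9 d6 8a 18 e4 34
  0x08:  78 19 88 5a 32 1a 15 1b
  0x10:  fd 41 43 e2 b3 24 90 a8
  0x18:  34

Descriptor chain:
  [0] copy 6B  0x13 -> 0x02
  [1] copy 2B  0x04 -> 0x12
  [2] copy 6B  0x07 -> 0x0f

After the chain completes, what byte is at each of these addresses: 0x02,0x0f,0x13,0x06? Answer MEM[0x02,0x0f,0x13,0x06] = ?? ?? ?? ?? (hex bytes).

MEM[0x02,0x0f,0x13,0x06] = e2 34 5a a8

  after D0: wrote 6B at 0x02 = e2b32490a834
  after D1: wrote 2B at 0x12 = 2490
  after D2: wrote 6B at 0x0f = 347819885a32
query mem[0x02]=0xe2, mem[0x0f]=0x34, mem[0x13]=0x5a, mem[0x06]=0xa8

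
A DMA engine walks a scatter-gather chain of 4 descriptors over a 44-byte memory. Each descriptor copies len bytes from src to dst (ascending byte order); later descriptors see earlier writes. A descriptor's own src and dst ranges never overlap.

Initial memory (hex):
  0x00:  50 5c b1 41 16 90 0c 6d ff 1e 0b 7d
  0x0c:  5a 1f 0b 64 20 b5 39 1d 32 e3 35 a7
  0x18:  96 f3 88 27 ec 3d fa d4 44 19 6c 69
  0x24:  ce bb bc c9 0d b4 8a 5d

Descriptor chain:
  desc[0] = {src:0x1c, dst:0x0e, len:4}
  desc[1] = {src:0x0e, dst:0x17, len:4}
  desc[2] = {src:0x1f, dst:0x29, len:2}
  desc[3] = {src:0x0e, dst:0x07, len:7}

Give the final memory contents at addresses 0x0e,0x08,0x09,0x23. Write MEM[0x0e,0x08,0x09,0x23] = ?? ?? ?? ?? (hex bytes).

  after D0: wrote 4B at 0x0e = ec3dfad4
  after D1: wrote 4B at 0x17 = ec3dfad4
  after D2: wrote 2B at 0x29 = d444
  after D3: wrote 7B at 0x07 = ec3dfad4391d32
query mem[0x0e]=0xec, mem[0x08]=0x3d, mem[0x09]=0xfa, mem[0x23]=0x69

MEM[0x0e,0x08,0x09,0x23] = ec 3d fa 69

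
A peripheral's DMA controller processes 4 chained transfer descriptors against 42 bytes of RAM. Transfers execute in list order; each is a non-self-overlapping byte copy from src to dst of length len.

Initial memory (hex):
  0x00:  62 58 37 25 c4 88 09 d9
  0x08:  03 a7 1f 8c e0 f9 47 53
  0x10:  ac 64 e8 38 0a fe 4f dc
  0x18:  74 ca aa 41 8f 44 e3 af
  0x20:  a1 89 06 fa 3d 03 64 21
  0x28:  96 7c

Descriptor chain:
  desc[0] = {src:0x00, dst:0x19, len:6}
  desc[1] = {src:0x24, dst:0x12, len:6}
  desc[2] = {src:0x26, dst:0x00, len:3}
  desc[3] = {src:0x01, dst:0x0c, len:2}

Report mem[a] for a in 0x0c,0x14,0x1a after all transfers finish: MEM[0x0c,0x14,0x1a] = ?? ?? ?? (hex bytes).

MEM[0x0c,0x14,0x1a] = 21 64 58

#0 dst[0x19+6] := {0x62,0x58,0x37,0x25,0xc4,0x88}
#1 dst[0x12+6] := {0x3d,0x03,0x64,0x21,0x96,0x7c}
#2 dst[0x00+3] := {0x64,0x21,0x96}
#3 dst[0x0c+2] := {0x21,0x96}
query mem[0x0c]=0x21, mem[0x14]=0x64, mem[0x1a]=0x58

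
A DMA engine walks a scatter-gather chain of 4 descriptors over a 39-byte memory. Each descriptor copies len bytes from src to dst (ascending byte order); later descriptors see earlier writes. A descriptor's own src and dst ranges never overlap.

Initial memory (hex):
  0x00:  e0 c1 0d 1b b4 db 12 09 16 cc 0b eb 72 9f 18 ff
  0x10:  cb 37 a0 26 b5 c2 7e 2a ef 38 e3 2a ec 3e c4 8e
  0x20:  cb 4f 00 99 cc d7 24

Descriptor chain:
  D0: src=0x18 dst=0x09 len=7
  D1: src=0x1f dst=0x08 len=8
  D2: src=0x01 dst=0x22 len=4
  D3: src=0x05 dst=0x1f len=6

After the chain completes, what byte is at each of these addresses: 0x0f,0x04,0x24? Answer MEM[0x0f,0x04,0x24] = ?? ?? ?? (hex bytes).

#0 dst[0x09+7] := {0xef,0x38,0xe3,0x2a,0xec,0x3e,0xc4}
#1 dst[0x08+8] := {0x8e,0xcb,0x4f,0x00,0x99,0xcc,0xd7,0x24}
#2 dst[0x22+4] := {0xc1,0x0d,0x1b,0xb4}
#3 dst[0x1f+6] := {0xdb,0x12,0x09,0x8e,0xcb,0x4f}
query mem[0x0f]=0x24, mem[0x04]=0xb4, mem[0x24]=0x4f

MEM[0x0f,0x04,0x24] = 24 b4 4f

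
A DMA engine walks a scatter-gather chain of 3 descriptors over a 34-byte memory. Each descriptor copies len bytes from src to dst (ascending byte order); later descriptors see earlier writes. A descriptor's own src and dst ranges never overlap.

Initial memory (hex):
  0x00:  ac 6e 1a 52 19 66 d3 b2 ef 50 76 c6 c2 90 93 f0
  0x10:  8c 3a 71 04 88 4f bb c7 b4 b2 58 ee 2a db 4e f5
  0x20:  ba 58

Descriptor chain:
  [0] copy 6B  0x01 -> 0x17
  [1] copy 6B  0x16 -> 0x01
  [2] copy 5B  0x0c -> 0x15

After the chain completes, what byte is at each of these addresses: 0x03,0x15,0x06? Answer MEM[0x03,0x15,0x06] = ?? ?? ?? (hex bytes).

MEM[0x03,0x15,0x06] = 1a c2 66

#0 dst[0x17+6] := {0x6e,0x1a,0x52,0x19,0x66,0xd3}
#1 dst[0x01+6] := {0xbb,0x6e,0x1a,0x52,0x19,0x66}
#2 dst[0x15+5] := {0xc2,0x90,0x93,0xf0,0x8c}
query mem[0x03]=0x1a, mem[0x15]=0xc2, mem[0x06]=0x66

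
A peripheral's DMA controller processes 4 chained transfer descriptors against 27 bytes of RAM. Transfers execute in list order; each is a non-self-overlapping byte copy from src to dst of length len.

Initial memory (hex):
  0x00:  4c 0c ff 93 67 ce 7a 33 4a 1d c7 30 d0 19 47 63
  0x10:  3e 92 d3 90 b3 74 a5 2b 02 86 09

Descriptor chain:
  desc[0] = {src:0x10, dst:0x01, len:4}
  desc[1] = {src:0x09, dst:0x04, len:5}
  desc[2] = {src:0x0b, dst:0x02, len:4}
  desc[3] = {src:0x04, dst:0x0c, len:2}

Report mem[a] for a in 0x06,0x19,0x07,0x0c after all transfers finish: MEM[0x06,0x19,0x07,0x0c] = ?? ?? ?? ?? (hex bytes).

MEM[0x06,0x19,0x07,0x0c] = 30 86 d0 19

  after D0: wrote 4B at 0x01 = 3e92d390
  after D1: wrote 5B at 0x04 = 1dc730d019
  after D2: wrote 4B at 0x02 = 30d01947
  after D3: wrote 2B at 0x0c = 1947
query mem[0x06]=0x30, mem[0x19]=0x86, mem[0x07]=0xd0, mem[0x0c]=0x19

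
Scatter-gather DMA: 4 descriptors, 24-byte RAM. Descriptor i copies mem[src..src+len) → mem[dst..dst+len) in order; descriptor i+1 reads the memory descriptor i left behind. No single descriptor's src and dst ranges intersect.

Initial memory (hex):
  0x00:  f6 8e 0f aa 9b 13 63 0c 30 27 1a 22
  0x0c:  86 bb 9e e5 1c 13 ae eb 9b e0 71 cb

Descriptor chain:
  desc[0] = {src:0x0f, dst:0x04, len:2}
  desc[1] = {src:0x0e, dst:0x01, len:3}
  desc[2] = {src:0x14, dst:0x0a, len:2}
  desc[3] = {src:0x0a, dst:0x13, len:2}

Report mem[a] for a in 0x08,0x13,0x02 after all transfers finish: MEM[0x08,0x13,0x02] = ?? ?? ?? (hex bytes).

#0 dst[0x04+2] := {0xe5,0x1c}
#1 dst[0x01+3] := {0x9e,0xe5,0x1c}
#2 dst[0x0a+2] := {0x9b,0xe0}
#3 dst[0x13+2] := {0x9b,0xe0}
query mem[0x08]=0x30, mem[0x13]=0x9b, mem[0x02]=0xe5

MEM[0x08,0x13,0x02] = 30 9b e5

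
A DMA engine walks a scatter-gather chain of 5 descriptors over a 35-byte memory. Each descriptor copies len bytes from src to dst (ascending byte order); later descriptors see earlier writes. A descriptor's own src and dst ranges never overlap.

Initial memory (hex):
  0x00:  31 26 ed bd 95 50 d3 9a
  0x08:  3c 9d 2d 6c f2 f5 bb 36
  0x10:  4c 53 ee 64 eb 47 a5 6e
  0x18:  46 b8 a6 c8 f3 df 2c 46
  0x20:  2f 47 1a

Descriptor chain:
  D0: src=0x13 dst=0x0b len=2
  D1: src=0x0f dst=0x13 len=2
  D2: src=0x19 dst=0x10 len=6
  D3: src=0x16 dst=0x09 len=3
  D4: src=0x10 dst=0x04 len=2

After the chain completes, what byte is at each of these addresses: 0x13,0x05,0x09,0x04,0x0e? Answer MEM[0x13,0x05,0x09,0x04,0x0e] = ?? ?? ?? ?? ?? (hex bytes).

[0] 0x13->0x0b len=2 : 64 eb
[1] 0x0f->0x13 len=2 : 36 4c
[2] 0x19->0x10 len=6 : b8 a6 c8 f3 df 2c
[3] 0x16->0x09 len=3 : a5 6e 46
[4] 0x10->0x04 len=2 : b8 a6
query mem[0x13]=0xf3, mem[0x05]=0xa6, mem[0x09]=0xa5, mem[0x04]=0xb8, mem[0x0e]=0xbb

MEM[0x13,0x05,0x09,0x04,0x0e] = f3 a6 a5 b8 bb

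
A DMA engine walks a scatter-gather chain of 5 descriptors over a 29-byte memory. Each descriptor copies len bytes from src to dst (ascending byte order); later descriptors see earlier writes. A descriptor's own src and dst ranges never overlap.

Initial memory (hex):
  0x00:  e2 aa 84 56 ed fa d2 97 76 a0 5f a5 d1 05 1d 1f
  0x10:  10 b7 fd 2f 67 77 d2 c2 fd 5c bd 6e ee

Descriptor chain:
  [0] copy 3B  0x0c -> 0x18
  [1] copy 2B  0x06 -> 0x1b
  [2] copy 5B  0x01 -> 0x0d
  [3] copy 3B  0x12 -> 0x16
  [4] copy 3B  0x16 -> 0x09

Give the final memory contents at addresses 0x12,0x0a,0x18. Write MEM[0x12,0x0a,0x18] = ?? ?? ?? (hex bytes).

D0: mem[0x18..0x1a] <- [d1 05 1d]
D1: mem[0x1b..0x1c] <- [d2 97]
D2: mem[0x0d..0x11] <- [aa 84 56 ed fa]
D3: mem[0x16..0x18] <- [fd 2f 67]
D4: mem[0x09..0x0b] <- [fd 2f 67]
query mem[0x12]=0xfd, mem[0x0a]=0x2f, mem[0x18]=0x67

MEM[0x12,0x0a,0x18] = fd 2f 67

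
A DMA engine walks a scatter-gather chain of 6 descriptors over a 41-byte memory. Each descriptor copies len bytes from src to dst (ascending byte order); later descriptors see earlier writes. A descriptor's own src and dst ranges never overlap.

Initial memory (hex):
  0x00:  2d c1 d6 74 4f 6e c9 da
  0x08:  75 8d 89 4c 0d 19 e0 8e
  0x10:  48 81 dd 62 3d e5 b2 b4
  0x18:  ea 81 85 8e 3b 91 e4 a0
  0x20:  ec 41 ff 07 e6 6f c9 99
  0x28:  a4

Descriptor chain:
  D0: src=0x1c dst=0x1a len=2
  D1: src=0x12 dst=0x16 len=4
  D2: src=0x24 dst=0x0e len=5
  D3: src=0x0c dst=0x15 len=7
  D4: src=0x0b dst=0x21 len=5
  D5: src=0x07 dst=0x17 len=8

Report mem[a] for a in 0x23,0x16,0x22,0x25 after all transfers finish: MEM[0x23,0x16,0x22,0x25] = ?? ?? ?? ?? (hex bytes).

D0: mem[0x1a..0x1b] <- [3b 91]
D1: mem[0x16..0x19] <- [dd 62 3d e5]
D2: mem[0x0e..0x12] <- [e6 6f c9 99 a4]
D3: mem[0x15..0x1b] <- [0d 19 e6 6f c9 99 a4]
D4: mem[0x21..0x25] <- [4c 0d 19 e6 6f]
D5: mem[0x17..0x1e] <- [da 75 8d 89 4c 0d 19 e6]
query mem[0x23]=0x19, mem[0x16]=0x19, mem[0x22]=0x0d, mem[0x25]=0x6f

MEM[0x23,0x16,0x22,0x25] = 19 19 0d 6f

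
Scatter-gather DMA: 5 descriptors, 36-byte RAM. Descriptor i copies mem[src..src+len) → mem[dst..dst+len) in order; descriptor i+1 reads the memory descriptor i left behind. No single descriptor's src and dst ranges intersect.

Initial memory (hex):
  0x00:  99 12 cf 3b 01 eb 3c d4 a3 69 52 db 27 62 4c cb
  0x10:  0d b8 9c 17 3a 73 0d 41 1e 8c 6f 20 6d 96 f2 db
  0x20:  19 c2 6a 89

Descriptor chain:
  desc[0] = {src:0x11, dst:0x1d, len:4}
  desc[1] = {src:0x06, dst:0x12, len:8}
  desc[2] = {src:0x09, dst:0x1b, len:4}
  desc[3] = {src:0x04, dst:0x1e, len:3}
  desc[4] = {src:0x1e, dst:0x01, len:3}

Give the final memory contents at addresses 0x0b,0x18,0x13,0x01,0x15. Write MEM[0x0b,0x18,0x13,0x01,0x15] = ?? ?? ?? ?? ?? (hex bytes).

#0 dst[0x1d+4] := {0xb8,0x9c,0x17,0x3a}
#1 dst[0x12+8] := {0x3c,0xd4,0xa3,0x69,0x52,0xdb,0x27,0x62}
#2 dst[0x1b+4] := {0x69,0x52,0xdb,0x27}
#3 dst[0x1e+3] := {0x01,0xeb,0x3c}
#4 dst[0x01+3] := {0x01,0xeb,0x3c}
query mem[0x0b]=0xdb, mem[0x18]=0x27, mem[0x13]=0xd4, mem[0x01]=0x01, mem[0x15]=0x69

MEM[0x0b,0x18,0x13,0x01,0x15] = db 27 d4 01 69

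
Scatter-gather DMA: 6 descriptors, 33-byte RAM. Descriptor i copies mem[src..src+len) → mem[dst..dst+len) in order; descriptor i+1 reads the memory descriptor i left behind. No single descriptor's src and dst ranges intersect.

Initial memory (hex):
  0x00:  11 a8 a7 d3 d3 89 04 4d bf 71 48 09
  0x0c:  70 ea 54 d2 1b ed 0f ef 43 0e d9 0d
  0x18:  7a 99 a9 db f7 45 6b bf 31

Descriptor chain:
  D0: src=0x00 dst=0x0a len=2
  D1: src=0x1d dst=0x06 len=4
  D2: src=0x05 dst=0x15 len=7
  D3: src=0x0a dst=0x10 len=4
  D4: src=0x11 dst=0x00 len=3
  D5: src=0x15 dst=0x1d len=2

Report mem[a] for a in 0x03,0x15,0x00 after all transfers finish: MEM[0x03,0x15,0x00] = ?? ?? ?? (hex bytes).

D0: mem[0x0a..0x0b] <- [11 a8]
D1: mem[0x06..0x09] <- [45 6b bf 31]
D2: mem[0x15..0x1b] <- [89 45 6b bf 31 11 a8]
D3: mem[0x10..0x13] <- [11 a8 70 ea]
D4: mem[0x00..0x02] <- [a8 70 ea]
D5: mem[0x1d..0x1e] <- [89 45]
query mem[0x03]=0xd3, mem[0x15]=0x89, mem[0x00]=0xa8

MEM[0x03,0x15,0x00] = d3 89 a8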